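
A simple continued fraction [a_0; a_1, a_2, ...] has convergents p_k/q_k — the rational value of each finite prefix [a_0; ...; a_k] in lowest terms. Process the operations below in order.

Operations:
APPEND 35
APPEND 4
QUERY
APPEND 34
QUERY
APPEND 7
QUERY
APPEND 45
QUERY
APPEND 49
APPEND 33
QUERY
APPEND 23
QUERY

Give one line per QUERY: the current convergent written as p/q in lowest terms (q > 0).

APPEND 35: p_0 = 35·1 + 0 = 35, q_0 = 35·0 + 1 = 1 → 35/1
APPEND 4: p_1 = 4·35 + 1 = 141, q_1 = 4·1 + 0 = 4 → 141/4
APPEND 34: p_2 = 34·141 + 35 = 4829, q_2 = 34·4 + 1 = 137 → 4829/137
APPEND 7: p_3 = 7·4829 + 141 = 33944, q_3 = 7·137 + 4 = 963 → 33944/963
APPEND 45: p_4 = 45·33944 + 4829 = 1532309, q_4 = 45·963 + 137 = 43472 → 1532309/43472
APPEND 49: p_5 = 49·1532309 + 33944 = 75117085, q_5 = 49·43472 + 963 = 2131091 → 75117085/2131091
APPEND 33: p_6 = 33·75117085 + 1532309 = 2480396114, q_6 = 33·2131091 + 43472 = 70369475 → 2480396114/70369475
APPEND 23: p_7 = 23·2480396114 + 75117085 = 57124227707, q_7 = 23·70369475 + 2131091 = 1620629016 → 57124227707/1620629016

141/4
4829/137
33944/963
1532309/43472
2480396114/70369475
57124227707/1620629016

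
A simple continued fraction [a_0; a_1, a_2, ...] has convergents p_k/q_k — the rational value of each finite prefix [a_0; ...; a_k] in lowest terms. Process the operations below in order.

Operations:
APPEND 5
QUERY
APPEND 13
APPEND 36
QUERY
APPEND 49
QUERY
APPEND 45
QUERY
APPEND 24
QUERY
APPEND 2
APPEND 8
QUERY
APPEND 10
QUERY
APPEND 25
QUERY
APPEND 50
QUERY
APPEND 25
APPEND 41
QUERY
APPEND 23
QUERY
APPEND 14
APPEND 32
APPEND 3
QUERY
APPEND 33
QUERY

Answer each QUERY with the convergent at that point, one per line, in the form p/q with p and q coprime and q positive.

APPEND 5: p_0 = 5·1 + 0 = 5, q_0 = 5·0 + 1 = 1 → 5/1
APPEND 13: p_1 = 13·5 + 1 = 66, q_1 = 13·1 + 0 = 13 → 66/13
APPEND 36: p_2 = 36·66 + 5 = 2381, q_2 = 36·13 + 1 = 469 → 2381/469
APPEND 49: p_3 = 49·2381 + 66 = 116735, q_3 = 49·469 + 13 = 22994 → 116735/22994
APPEND 45: p_4 = 45·116735 + 2381 = 5255456, q_4 = 45·22994 + 469 = 1035199 → 5255456/1035199
APPEND 24: p_5 = 24·5255456 + 116735 = 126247679, q_5 = 24·1035199 + 22994 = 24867770 → 126247679/24867770
APPEND 2: p_6 = 2·126247679 + 5255456 = 257750814, q_6 = 2·24867770 + 1035199 = 50770739 → 257750814/50770739
APPEND 8: p_7 = 8·257750814 + 126247679 = 2188254191, q_7 = 8·50770739 + 24867770 = 431033682 → 2188254191/431033682
APPEND 10: p_8 = 10·2188254191 + 257750814 = 22140292724, q_8 = 10·431033682 + 50770739 = 4361107559 → 22140292724/4361107559
APPEND 25: p_9 = 25·22140292724 + 2188254191 = 555695572291, q_9 = 25·4361107559 + 431033682 = 109458722657 → 555695572291/109458722657
APPEND 50: p_10 = 50·555695572291 + 22140292724 = 27806918907274, q_10 = 50·109458722657 + 4361107559 = 5477297240409 → 27806918907274/5477297240409
APPEND 25: p_11 = 25·27806918907274 + 555695572291 = 695728668254141, q_11 = 25·5477297240409 + 109458722657 = 137041889732882 → 695728668254141/137041889732882
APPEND 41: p_12 = 41·695728668254141 + 27806918907274 = 28552682317327055, q_12 = 41·137041889732882 + 5477297240409 = 5624194776288571 → 28552682317327055/5624194776288571
APPEND 23: p_13 = 23·28552682317327055 + 695728668254141 = 657407421966776406, q_13 = 23·5624194776288571 + 137041889732882 = 129493521744370015 → 657407421966776406/129493521744370015
APPEND 14: p_14 = 14·657407421966776406 + 28552682317327055 = 9232256589852196739, q_14 = 14·129493521744370015 + 5624194776288571 = 1818533499197468781 → 9232256589852196739/1818533499197468781
APPEND 32: p_15 = 32·9232256589852196739 + 657407421966776406 = 296089618297237072054, q_15 = 32·1818533499197468781 + 129493521744370015 = 58322565496063371007 → 296089618297237072054/58322565496063371007
APPEND 3: p_16 = 3·296089618297237072054 + 9232256589852196739 = 897501111481563412901, q_16 = 3·58322565496063371007 + 1818533499197468781 = 176786229987387581802 → 897501111481563412901/176786229987387581802
APPEND 33: p_17 = 33·897501111481563412901 + 296089618297237072054 = 29913626297188829697787, q_17 = 33·176786229987387581802 + 58322565496063371007 = 5892268155079853570473 → 29913626297188829697787/5892268155079853570473

5/1
2381/469
116735/22994
5255456/1035199
126247679/24867770
2188254191/431033682
22140292724/4361107559
555695572291/109458722657
27806918907274/5477297240409
28552682317327055/5624194776288571
657407421966776406/129493521744370015
897501111481563412901/176786229987387581802
29913626297188829697787/5892268155079853570473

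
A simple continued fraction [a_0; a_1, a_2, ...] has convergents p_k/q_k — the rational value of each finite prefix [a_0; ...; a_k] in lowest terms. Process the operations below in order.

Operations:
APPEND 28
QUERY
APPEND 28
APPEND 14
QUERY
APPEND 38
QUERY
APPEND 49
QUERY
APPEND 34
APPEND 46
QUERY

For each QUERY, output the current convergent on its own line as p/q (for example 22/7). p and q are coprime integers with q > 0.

28/1
11018/393
419469/14962
20564999/733531
32203519009/1148664267

APPEND 28: p_0 = 28·1 + 0 = 28, q_0 = 28·0 + 1 = 1 → 28/1
APPEND 28: p_1 = 28·28 + 1 = 785, q_1 = 28·1 + 0 = 28 → 785/28
APPEND 14: p_2 = 14·785 + 28 = 11018, q_2 = 14·28 + 1 = 393 → 11018/393
APPEND 38: p_3 = 38·11018 + 785 = 419469, q_3 = 38·393 + 28 = 14962 → 419469/14962
APPEND 49: p_4 = 49·419469 + 11018 = 20564999, q_4 = 49·14962 + 393 = 733531 → 20564999/733531
APPEND 34: p_5 = 34·20564999 + 419469 = 699629435, q_5 = 34·733531 + 14962 = 24955016 → 699629435/24955016
APPEND 46: p_6 = 46·699629435 + 20564999 = 32203519009, q_6 = 46·24955016 + 733531 = 1148664267 → 32203519009/1148664267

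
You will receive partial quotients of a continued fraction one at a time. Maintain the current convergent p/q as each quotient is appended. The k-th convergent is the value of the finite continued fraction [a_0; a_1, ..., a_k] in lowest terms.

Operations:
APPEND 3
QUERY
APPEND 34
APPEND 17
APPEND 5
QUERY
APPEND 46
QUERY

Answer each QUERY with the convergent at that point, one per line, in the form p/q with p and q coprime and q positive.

3/1
8873/2929
409912/135313

APPEND 3: p_0 = 3·1 + 0 = 3, q_0 = 3·0 + 1 = 1 → 3/1
APPEND 34: p_1 = 34·3 + 1 = 103, q_1 = 34·1 + 0 = 34 → 103/34
APPEND 17: p_2 = 17·103 + 3 = 1754, q_2 = 17·34 + 1 = 579 → 1754/579
APPEND 5: p_3 = 5·1754 + 103 = 8873, q_3 = 5·579 + 34 = 2929 → 8873/2929
APPEND 46: p_4 = 46·8873 + 1754 = 409912, q_4 = 46·2929 + 579 = 135313 → 409912/135313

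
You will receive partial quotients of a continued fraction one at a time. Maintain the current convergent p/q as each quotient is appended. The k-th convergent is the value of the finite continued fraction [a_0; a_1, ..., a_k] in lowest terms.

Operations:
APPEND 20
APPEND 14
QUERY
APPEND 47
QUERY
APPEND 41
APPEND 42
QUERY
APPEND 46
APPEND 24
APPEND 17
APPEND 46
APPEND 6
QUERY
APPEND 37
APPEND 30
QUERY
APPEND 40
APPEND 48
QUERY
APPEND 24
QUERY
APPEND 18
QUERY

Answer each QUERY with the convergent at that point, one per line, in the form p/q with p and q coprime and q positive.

281/14
13227/659
22801923/1136045
119151820632047/5936421681186
132971283800711927/6624939576604116
255650399592335739575/12737099331704383524
6140932869972485562876/305955602177407866647
110792442059097075871343/5519937938525045983170

APPEND 20: p_0 = 20·1 + 0 = 20, q_0 = 20·0 + 1 = 1 → 20/1
APPEND 14: p_1 = 14·20 + 1 = 281, q_1 = 14·1 + 0 = 14 → 281/14
APPEND 47: p_2 = 47·281 + 20 = 13227, q_2 = 47·14 + 1 = 659 → 13227/659
APPEND 41: p_3 = 41·13227 + 281 = 542588, q_3 = 41·659 + 14 = 27033 → 542588/27033
APPEND 42: p_4 = 42·542588 + 13227 = 22801923, q_4 = 42·27033 + 659 = 1136045 → 22801923/1136045
APPEND 46: p_5 = 46·22801923 + 542588 = 1049431046, q_5 = 46·1136045 + 27033 = 52285103 → 1049431046/52285103
APPEND 24: p_6 = 24·1049431046 + 22801923 = 25209147027, q_6 = 24·52285103 + 1136045 = 1255978517 → 25209147027/1255978517
APPEND 17: p_7 = 17·25209147027 + 1049431046 = 429604930505, q_7 = 17·1255978517 + 52285103 = 21403919892 → 429604930505/21403919892
APPEND 46: p_8 = 46·429604930505 + 25209147027 = 19787035950257, q_8 = 46·21403919892 + 1255978517 = 985836293549 → 19787035950257/985836293549
APPEND 6: p_9 = 6·19787035950257 + 429604930505 = 119151820632047, q_9 = 6·985836293549 + 21403919892 = 5936421681186 → 119151820632047/5936421681186
APPEND 37: p_10 = 37·119151820632047 + 19787035950257 = 4428404399335996, q_10 = 37·5936421681186 + 985836293549 = 220633438497431 → 4428404399335996/220633438497431
APPEND 30: p_11 = 30·4428404399335996 + 119151820632047 = 132971283800711927, q_11 = 30·220633438497431 + 5936421681186 = 6624939576604116 → 132971283800711927/6624939576604116
APPEND 40: p_12 = 40·132971283800711927 + 4428404399335996 = 5323279756427813076, q_12 = 40·6624939576604116 + 220633438497431 = 265218216502662071 → 5323279756427813076/265218216502662071
APPEND 48: p_13 = 48·5323279756427813076 + 132971283800711927 = 255650399592335739575, q_13 = 48·265218216502662071 + 6624939576604116 = 12737099331704383524 → 255650399592335739575/12737099331704383524
APPEND 24: p_14 = 24·255650399592335739575 + 5323279756427813076 = 6140932869972485562876, q_14 = 24·12737099331704383524 + 265218216502662071 = 305955602177407866647 → 6140932869972485562876/305955602177407866647
APPEND 18: p_15 = 18·6140932869972485562876 + 255650399592335739575 = 110792442059097075871343, q_15 = 18·305955602177407866647 + 12737099331704383524 = 5519937938525045983170 → 110792442059097075871343/5519937938525045983170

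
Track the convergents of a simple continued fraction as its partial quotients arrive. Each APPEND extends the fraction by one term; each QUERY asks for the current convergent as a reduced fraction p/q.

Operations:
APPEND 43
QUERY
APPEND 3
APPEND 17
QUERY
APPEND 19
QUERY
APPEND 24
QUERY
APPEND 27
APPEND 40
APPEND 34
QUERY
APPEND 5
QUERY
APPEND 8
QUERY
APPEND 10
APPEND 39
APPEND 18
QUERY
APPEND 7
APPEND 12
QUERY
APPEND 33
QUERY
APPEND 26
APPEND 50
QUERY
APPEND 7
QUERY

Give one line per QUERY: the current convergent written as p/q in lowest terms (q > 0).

APPEND 43: p_0 = 43·1 + 0 = 43, q_0 = 43·0 + 1 = 1 → 43/1
APPEND 3: p_1 = 3·43 + 1 = 130, q_1 = 3·1 + 0 = 3 → 130/3
APPEND 17: p_2 = 17·130 + 43 = 2253, q_2 = 17·3 + 1 = 52 → 2253/52
APPEND 19: p_3 = 19·2253 + 130 = 42937, q_3 = 19·52 + 3 = 991 → 42937/991
APPEND 24: p_4 = 24·42937 + 2253 = 1032741, q_4 = 24·991 + 52 = 23836 → 1032741/23836
APPEND 27: p_5 = 27·1032741 + 42937 = 27926944, q_5 = 27·23836 + 991 = 644563 → 27926944/644563
APPEND 40: p_6 = 40·27926944 + 1032741 = 1118110501, q_6 = 40·644563 + 23836 = 25806356 → 1118110501/25806356
APPEND 34: p_7 = 34·1118110501 + 27926944 = 38043683978, q_7 = 34·25806356 + 644563 = 878060667 → 38043683978/878060667
APPEND 5: p_8 = 5·38043683978 + 1118110501 = 191336530391, q_8 = 5·878060667 + 25806356 = 4416109691 → 191336530391/4416109691
APPEND 8: p_9 = 8·191336530391 + 38043683978 = 1568735927106, q_9 = 8·4416109691 + 878060667 = 36206938195 → 1568735927106/36206938195
APPEND 10: p_10 = 10·1568735927106 + 191336530391 = 15878695801451, q_10 = 10·36206938195 + 4416109691 = 366485491641 → 15878695801451/366485491641
APPEND 39: p_11 = 39·15878695801451 + 1568735927106 = 620837872183695, q_11 = 39·366485491641 + 36206938195 = 14329141112194 → 620837872183695/14329141112194
APPEND 18: p_12 = 18·620837872183695 + 15878695801451 = 11190960395107961, q_12 = 18·14329141112194 + 366485491641 = 258291025511133 → 11190960395107961/258291025511133
APPEND 7: p_13 = 7·11190960395107961 + 620837872183695 = 78957560637939422, q_13 = 7·258291025511133 + 14329141112194 = 1822366319690125 → 78957560637939422/1822366319690125
APPEND 12: p_14 = 12·78957560637939422 + 11190960395107961 = 958681688050381025, q_14 = 12·1822366319690125 + 258291025511133 = 22126686861792633 → 958681688050381025/22126686861792633
APPEND 33: p_15 = 33·958681688050381025 + 78957560637939422 = 31715453266300513247, q_15 = 33·22126686861792633 + 1822366319690125 = 732003032758847014 → 31715453266300513247/732003032758847014
APPEND 26: p_16 = 26·31715453266300513247 + 958681688050381025 = 825560466611863725447, q_16 = 26·732003032758847014 + 22126686861792633 = 19054205538591814997 → 825560466611863725447/19054205538591814997
APPEND 50: p_17 = 50·825560466611863725447 + 31715453266300513247 = 41309738783859486785597, q_17 = 50·19054205538591814997 + 732003032758847014 = 953442279962349596864 → 41309738783859486785597/953442279962349596864
APPEND 7: p_18 = 7·41309738783859486785597 + 825560466611863725447 = 289993731953628271224626, q_18 = 7·953442279962349596864 + 19054205538591814997 = 6693150165275038993045 → 289993731953628271224626/6693150165275038993045

43/1
2253/52
42937/991
1032741/23836
38043683978/878060667
191336530391/4416109691
1568735927106/36206938195
11190960395107961/258291025511133
958681688050381025/22126686861792633
31715453266300513247/732003032758847014
41309738783859486785597/953442279962349596864
289993731953628271224626/6693150165275038993045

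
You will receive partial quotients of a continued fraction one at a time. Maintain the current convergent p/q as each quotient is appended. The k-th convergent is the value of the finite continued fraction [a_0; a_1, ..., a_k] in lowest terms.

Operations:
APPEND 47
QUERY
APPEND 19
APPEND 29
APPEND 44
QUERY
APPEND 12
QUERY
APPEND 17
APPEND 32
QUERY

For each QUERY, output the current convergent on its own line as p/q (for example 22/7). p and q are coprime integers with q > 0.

APPEND 47: p_0 = 47·1 + 0 = 47, q_0 = 47·0 + 1 = 1 → 47/1
APPEND 19: p_1 = 19·47 + 1 = 894, q_1 = 19·1 + 0 = 19 → 894/19
APPEND 29: p_2 = 29·894 + 47 = 25973, q_2 = 29·19 + 1 = 552 → 25973/552
APPEND 44: p_3 = 44·25973 + 894 = 1143706, q_3 = 44·552 + 19 = 24307 → 1143706/24307
APPEND 12: p_4 = 12·1143706 + 25973 = 13750445, q_4 = 12·24307 + 552 = 292236 → 13750445/292236
APPEND 17: p_5 = 17·13750445 + 1143706 = 234901271, q_5 = 17·292236 + 24307 = 4992319 → 234901271/4992319
APPEND 32: p_6 = 32·234901271 + 13750445 = 7530591117, q_6 = 32·4992319 + 292236 = 160046444 → 7530591117/160046444

47/1
1143706/24307
13750445/292236
7530591117/160046444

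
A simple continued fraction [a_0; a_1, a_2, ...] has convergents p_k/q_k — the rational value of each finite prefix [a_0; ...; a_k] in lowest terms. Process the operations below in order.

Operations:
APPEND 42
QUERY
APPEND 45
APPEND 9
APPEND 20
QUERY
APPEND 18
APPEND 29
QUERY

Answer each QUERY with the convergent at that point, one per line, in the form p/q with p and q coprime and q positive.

APPEND 42: p_0 = 42·1 + 0 = 42, q_0 = 42·0 + 1 = 1 → 42/1
APPEND 45: p_1 = 45·42 + 1 = 1891, q_1 = 45·1 + 0 = 45 → 1891/45
APPEND 9: p_2 = 9·1891 + 42 = 17061, q_2 = 9·45 + 1 = 406 → 17061/406
APPEND 20: p_3 = 20·17061 + 1891 = 343111, q_3 = 20·406 + 45 = 8165 → 343111/8165
APPEND 18: p_4 = 18·343111 + 17061 = 6193059, q_4 = 18·8165 + 406 = 147376 → 6193059/147376
APPEND 29: p_5 = 29·6193059 + 343111 = 179941822, q_5 = 29·147376 + 8165 = 4282069 → 179941822/4282069

42/1
343111/8165
179941822/4282069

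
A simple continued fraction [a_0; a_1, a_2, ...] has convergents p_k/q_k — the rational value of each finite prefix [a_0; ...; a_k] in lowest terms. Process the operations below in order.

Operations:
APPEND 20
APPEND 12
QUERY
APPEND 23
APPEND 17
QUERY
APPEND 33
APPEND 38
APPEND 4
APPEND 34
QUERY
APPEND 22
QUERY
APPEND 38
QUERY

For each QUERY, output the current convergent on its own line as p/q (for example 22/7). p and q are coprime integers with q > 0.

APPEND 20: p_0 = 20·1 + 0 = 20, q_0 = 20·0 + 1 = 1 → 20/1
APPEND 12: p_1 = 12·20 + 1 = 241, q_1 = 12·1 + 0 = 12 → 241/12
APPEND 23: p_2 = 23·241 + 20 = 5563, q_2 = 23·12 + 1 = 277 → 5563/277
APPEND 17: p_3 = 17·5563 + 241 = 94812, q_3 = 17·277 + 12 = 4721 → 94812/4721
APPEND 33: p_4 = 33·94812 + 5563 = 3134359, q_4 = 33·4721 + 277 = 156070 → 3134359/156070
APPEND 38: p_5 = 38·3134359 + 94812 = 119200454, q_5 = 38·156070 + 4721 = 5935381 → 119200454/5935381
APPEND 4: p_6 = 4·119200454 + 3134359 = 479936175, q_6 = 4·5935381 + 156070 = 23897594 → 479936175/23897594
APPEND 34: p_7 = 34·479936175 + 119200454 = 16437030404, q_7 = 34·23897594 + 5935381 = 818453577 → 16437030404/818453577
APPEND 22: p_8 = 22·16437030404 + 479936175 = 362094605063, q_8 = 22·818453577 + 23897594 = 18029876288 → 362094605063/18029876288
APPEND 38: p_9 = 38·362094605063 + 16437030404 = 13776032022798, q_9 = 38·18029876288 + 818453577 = 685953752521 → 13776032022798/685953752521

241/12
94812/4721
16437030404/818453577
362094605063/18029876288
13776032022798/685953752521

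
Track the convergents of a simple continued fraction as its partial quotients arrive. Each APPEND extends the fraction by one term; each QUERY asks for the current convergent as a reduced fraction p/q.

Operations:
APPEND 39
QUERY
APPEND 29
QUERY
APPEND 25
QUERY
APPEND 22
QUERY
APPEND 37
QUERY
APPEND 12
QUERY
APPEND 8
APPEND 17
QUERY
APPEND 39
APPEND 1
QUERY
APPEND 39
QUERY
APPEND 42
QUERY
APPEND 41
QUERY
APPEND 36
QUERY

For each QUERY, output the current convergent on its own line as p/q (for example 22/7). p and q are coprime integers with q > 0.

39/1
1132/29
28339/726
624590/16001
23138169/592763
278282618/7129157
38518067539/986771480
1542972100673/39528485219
61680365959381/1580152637280
2592118342394675/66405939250979
106338532404141056/2724223661927419
3830779284891472691/98138457768638063

APPEND 39: p_0 = 39·1 + 0 = 39, q_0 = 39·0 + 1 = 1 → 39/1
APPEND 29: p_1 = 29·39 + 1 = 1132, q_1 = 29·1 + 0 = 29 → 1132/29
APPEND 25: p_2 = 25·1132 + 39 = 28339, q_2 = 25·29 + 1 = 726 → 28339/726
APPEND 22: p_3 = 22·28339 + 1132 = 624590, q_3 = 22·726 + 29 = 16001 → 624590/16001
APPEND 37: p_4 = 37·624590 + 28339 = 23138169, q_4 = 37·16001 + 726 = 592763 → 23138169/592763
APPEND 12: p_5 = 12·23138169 + 624590 = 278282618, q_5 = 12·592763 + 16001 = 7129157 → 278282618/7129157
APPEND 8: p_6 = 8·278282618 + 23138169 = 2249399113, q_6 = 8·7129157 + 592763 = 57626019 → 2249399113/57626019
APPEND 17: p_7 = 17·2249399113 + 278282618 = 38518067539, q_7 = 17·57626019 + 7129157 = 986771480 → 38518067539/986771480
APPEND 39: p_8 = 39·38518067539 + 2249399113 = 1504454033134, q_8 = 39·986771480 + 57626019 = 38541713739 → 1504454033134/38541713739
APPEND 1: p_9 = 1·1504454033134 + 38518067539 = 1542972100673, q_9 = 1·38541713739 + 986771480 = 39528485219 → 1542972100673/39528485219
APPEND 39: p_10 = 39·1542972100673 + 1504454033134 = 61680365959381, q_10 = 39·39528485219 + 38541713739 = 1580152637280 → 61680365959381/1580152637280
APPEND 42: p_11 = 42·61680365959381 + 1542972100673 = 2592118342394675, q_11 = 42·1580152637280 + 39528485219 = 66405939250979 → 2592118342394675/66405939250979
APPEND 41: p_12 = 41·2592118342394675 + 61680365959381 = 106338532404141056, q_12 = 41·66405939250979 + 1580152637280 = 2724223661927419 → 106338532404141056/2724223661927419
APPEND 36: p_13 = 36·106338532404141056 + 2592118342394675 = 3830779284891472691, q_13 = 36·2724223661927419 + 66405939250979 = 98138457768638063 → 3830779284891472691/98138457768638063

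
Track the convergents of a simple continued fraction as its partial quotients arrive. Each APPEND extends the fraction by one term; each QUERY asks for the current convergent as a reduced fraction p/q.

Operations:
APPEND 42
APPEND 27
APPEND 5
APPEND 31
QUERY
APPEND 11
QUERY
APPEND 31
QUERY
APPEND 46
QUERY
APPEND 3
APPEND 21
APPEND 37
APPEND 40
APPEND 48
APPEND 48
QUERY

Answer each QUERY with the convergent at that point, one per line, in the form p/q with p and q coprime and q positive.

APPEND 42: p_0 = 42·1 + 0 = 42, q_0 = 42·0 + 1 = 1 → 42/1
APPEND 27: p_1 = 27·42 + 1 = 1135, q_1 = 27·1 + 0 = 27 → 1135/27
APPEND 5: p_2 = 5·1135 + 42 = 5717, q_2 = 5·27 + 1 = 136 → 5717/136
APPEND 31: p_3 = 31·5717 + 1135 = 178362, q_3 = 31·136 + 27 = 4243 → 178362/4243
APPEND 11: p_4 = 11·178362 + 5717 = 1967699, q_4 = 11·4243 + 136 = 46809 → 1967699/46809
APPEND 31: p_5 = 31·1967699 + 178362 = 61177031, q_5 = 31·46809 + 4243 = 1455322 → 61177031/1455322
APPEND 46: p_6 = 46·61177031 + 1967699 = 2816111125, q_6 = 46·1455322 + 46809 = 66991621 → 2816111125/66991621
APPEND 3: p_7 = 3·2816111125 + 61177031 = 8509510406, q_7 = 3·66991621 + 1455322 = 202430185 → 8509510406/202430185
APPEND 21: p_8 = 21·8509510406 + 2816111125 = 181515829651, q_8 = 21·202430185 + 66991621 = 4318025506 → 181515829651/4318025506
APPEND 37: p_9 = 37·181515829651 + 8509510406 = 6724595207493, q_9 = 37·4318025506 + 202430185 = 159969373907 → 6724595207493/159969373907
APPEND 40: p_10 = 40·6724595207493 + 181515829651 = 269165324129371, q_10 = 40·159969373907 + 4318025506 = 6403092981786 → 269165324129371/6403092981786
APPEND 48: p_11 = 48·269165324129371 + 6724595207493 = 12926660153417301, q_11 = 48·6403092981786 + 159969373907 = 307508432499635 → 12926660153417301/307508432499635
APPEND 48: p_12 = 48·12926660153417301 + 269165324129371 = 620748852688159819, q_12 = 48·307508432499635 + 6403092981786 = 14766807852964266 → 620748852688159819/14766807852964266

178362/4243
1967699/46809
61177031/1455322
2816111125/66991621
620748852688159819/14766807852964266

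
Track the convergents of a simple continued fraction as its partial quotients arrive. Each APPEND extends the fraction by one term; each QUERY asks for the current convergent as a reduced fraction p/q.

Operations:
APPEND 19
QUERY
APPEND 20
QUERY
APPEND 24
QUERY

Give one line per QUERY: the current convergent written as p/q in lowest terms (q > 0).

19/1
381/20
9163/481

APPEND 19: p_0 = 19·1 + 0 = 19, q_0 = 19·0 + 1 = 1 → 19/1
APPEND 20: p_1 = 20·19 + 1 = 381, q_1 = 20·1 + 0 = 20 → 381/20
APPEND 24: p_2 = 24·381 + 19 = 9163, q_2 = 24·20 + 1 = 481 → 9163/481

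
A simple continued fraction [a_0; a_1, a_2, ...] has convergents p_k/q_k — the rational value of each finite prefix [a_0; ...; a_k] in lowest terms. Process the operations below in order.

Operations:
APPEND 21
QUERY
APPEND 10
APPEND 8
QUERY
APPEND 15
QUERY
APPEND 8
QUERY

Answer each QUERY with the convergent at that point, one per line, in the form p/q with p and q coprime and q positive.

21/1
1709/81
25846/1225
208477/9881

APPEND 21: p_0 = 21·1 + 0 = 21, q_0 = 21·0 + 1 = 1 → 21/1
APPEND 10: p_1 = 10·21 + 1 = 211, q_1 = 10·1 + 0 = 10 → 211/10
APPEND 8: p_2 = 8·211 + 21 = 1709, q_2 = 8·10 + 1 = 81 → 1709/81
APPEND 15: p_3 = 15·1709 + 211 = 25846, q_3 = 15·81 + 10 = 1225 → 25846/1225
APPEND 8: p_4 = 8·25846 + 1709 = 208477, q_4 = 8·1225 + 81 = 9881 → 208477/9881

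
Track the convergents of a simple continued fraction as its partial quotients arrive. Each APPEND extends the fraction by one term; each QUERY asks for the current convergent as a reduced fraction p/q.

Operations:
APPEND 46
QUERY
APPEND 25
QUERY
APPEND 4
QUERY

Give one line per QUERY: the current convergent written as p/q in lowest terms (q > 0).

APPEND 46: p_0 = 46·1 + 0 = 46, q_0 = 46·0 + 1 = 1 → 46/1
APPEND 25: p_1 = 25·46 + 1 = 1151, q_1 = 25·1 + 0 = 25 → 1151/25
APPEND 4: p_2 = 4·1151 + 46 = 4650, q_2 = 4·25 + 1 = 101 → 4650/101

46/1
1151/25
4650/101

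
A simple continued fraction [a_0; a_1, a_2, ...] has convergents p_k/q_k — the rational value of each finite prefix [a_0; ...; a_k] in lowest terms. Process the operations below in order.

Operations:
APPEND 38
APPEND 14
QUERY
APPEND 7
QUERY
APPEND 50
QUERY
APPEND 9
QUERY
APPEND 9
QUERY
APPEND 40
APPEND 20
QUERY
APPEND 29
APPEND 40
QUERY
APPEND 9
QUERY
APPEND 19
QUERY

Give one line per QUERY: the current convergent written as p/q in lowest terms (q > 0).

533/14
3769/99
188983/4964
1704616/44775
15530527/407939
12474044447/327654639
14507282630807/381061529279
130927913891922/3439072110377
2502137646577325/65723431626442

APPEND 38: p_0 = 38·1 + 0 = 38, q_0 = 38·0 + 1 = 1 → 38/1
APPEND 14: p_1 = 14·38 + 1 = 533, q_1 = 14·1 + 0 = 14 → 533/14
APPEND 7: p_2 = 7·533 + 38 = 3769, q_2 = 7·14 + 1 = 99 → 3769/99
APPEND 50: p_3 = 50·3769 + 533 = 188983, q_3 = 50·99 + 14 = 4964 → 188983/4964
APPEND 9: p_4 = 9·188983 + 3769 = 1704616, q_4 = 9·4964 + 99 = 44775 → 1704616/44775
APPEND 9: p_5 = 9·1704616 + 188983 = 15530527, q_5 = 9·44775 + 4964 = 407939 → 15530527/407939
APPEND 40: p_6 = 40·15530527 + 1704616 = 622925696, q_6 = 40·407939 + 44775 = 16362335 → 622925696/16362335
APPEND 20: p_7 = 20·622925696 + 15530527 = 12474044447, q_7 = 20·16362335 + 407939 = 327654639 → 12474044447/327654639
APPEND 29: p_8 = 29·12474044447 + 622925696 = 362370214659, q_8 = 29·327654639 + 16362335 = 9518346866 → 362370214659/9518346866
APPEND 40: p_9 = 40·362370214659 + 12474044447 = 14507282630807, q_9 = 40·9518346866 + 327654639 = 381061529279 → 14507282630807/381061529279
APPEND 9: p_10 = 9·14507282630807 + 362370214659 = 130927913891922, q_10 = 9·381061529279 + 9518346866 = 3439072110377 → 130927913891922/3439072110377
APPEND 19: p_11 = 19·130927913891922 + 14507282630807 = 2502137646577325, q_11 = 19·3439072110377 + 381061529279 = 65723431626442 → 2502137646577325/65723431626442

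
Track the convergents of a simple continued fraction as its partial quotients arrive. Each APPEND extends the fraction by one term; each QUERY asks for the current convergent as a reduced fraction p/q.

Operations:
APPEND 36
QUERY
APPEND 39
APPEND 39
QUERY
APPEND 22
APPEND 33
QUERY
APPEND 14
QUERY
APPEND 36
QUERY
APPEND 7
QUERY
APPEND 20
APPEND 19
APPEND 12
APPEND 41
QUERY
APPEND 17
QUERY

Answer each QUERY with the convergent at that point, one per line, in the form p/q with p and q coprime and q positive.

36/1
54831/1522
39908502/1107781
559926715/15542457
20197270242/560636233
141940818409/3939996088
26967577133749813/748566547669528
459105228686766367/12743852158115429

APPEND 36: p_0 = 36·1 + 0 = 36, q_0 = 36·0 + 1 = 1 → 36/1
APPEND 39: p_1 = 39·36 + 1 = 1405, q_1 = 39·1 + 0 = 39 → 1405/39
APPEND 39: p_2 = 39·1405 + 36 = 54831, q_2 = 39·39 + 1 = 1522 → 54831/1522
APPEND 22: p_3 = 22·54831 + 1405 = 1207687, q_3 = 22·1522 + 39 = 33523 → 1207687/33523
APPEND 33: p_4 = 33·1207687 + 54831 = 39908502, q_4 = 33·33523 + 1522 = 1107781 → 39908502/1107781
APPEND 14: p_5 = 14·39908502 + 1207687 = 559926715, q_5 = 14·1107781 + 33523 = 15542457 → 559926715/15542457
APPEND 36: p_6 = 36·559926715 + 39908502 = 20197270242, q_6 = 36·15542457 + 1107781 = 560636233 → 20197270242/560636233
APPEND 7: p_7 = 7·20197270242 + 559926715 = 141940818409, q_7 = 7·560636233 + 15542457 = 3939996088 → 141940818409/3939996088
APPEND 20: p_8 = 20·141940818409 + 20197270242 = 2859013638422, q_8 = 20·3939996088 + 560636233 = 79360557993 → 2859013638422/79360557993
APPEND 19: p_9 = 19·2859013638422 + 141940818409 = 54463199948427, q_9 = 19·79360557993 + 3939996088 = 1511790597955 → 54463199948427/1511790597955
APPEND 12: p_10 = 12·54463199948427 + 2859013638422 = 656417413019546, q_10 = 12·1511790597955 + 79360557993 = 18220847733453 → 656417413019546/18220847733453
APPEND 41: p_11 = 41·656417413019546 + 54463199948427 = 26967577133749813, q_11 = 41·18220847733453 + 1511790597955 = 748566547669528 → 26967577133749813/748566547669528
APPEND 17: p_12 = 17·26967577133749813 + 656417413019546 = 459105228686766367, q_12 = 17·748566547669528 + 18220847733453 = 12743852158115429 → 459105228686766367/12743852158115429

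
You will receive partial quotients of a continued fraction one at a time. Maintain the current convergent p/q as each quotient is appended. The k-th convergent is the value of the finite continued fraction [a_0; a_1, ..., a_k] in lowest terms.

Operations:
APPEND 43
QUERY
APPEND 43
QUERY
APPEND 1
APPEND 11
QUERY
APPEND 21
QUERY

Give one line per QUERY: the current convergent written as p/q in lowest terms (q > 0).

APPEND 43: p_0 = 43·1 + 0 = 43, q_0 = 43·0 + 1 = 1 → 43/1
APPEND 43: p_1 = 43·43 + 1 = 1850, q_1 = 43·1 + 0 = 43 → 1850/43
APPEND 1: p_2 = 1·1850 + 43 = 1893, q_2 = 1·43 + 1 = 44 → 1893/44
APPEND 11: p_3 = 11·1893 + 1850 = 22673, q_3 = 11·44 + 43 = 527 → 22673/527
APPEND 21: p_4 = 21·22673 + 1893 = 478026, q_4 = 21·527 + 44 = 11111 → 478026/11111

43/1
1850/43
22673/527
478026/11111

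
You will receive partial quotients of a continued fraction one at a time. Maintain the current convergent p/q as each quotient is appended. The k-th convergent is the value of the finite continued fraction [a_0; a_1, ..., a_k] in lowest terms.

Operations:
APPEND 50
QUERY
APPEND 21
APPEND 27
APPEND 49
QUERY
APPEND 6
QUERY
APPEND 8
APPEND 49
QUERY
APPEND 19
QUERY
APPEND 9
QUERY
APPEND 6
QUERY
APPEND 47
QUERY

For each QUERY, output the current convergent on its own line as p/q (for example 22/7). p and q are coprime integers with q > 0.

APPEND 50: p_0 = 50·1 + 0 = 50, q_0 = 50·0 + 1 = 1 → 50/1
APPEND 21: p_1 = 21·50 + 1 = 1051, q_1 = 21·1 + 0 = 21 → 1051/21
APPEND 27: p_2 = 27·1051 + 50 = 28427, q_2 = 27·21 + 1 = 568 → 28427/568
APPEND 49: p_3 = 49·28427 + 1051 = 1393974, q_3 = 49·568 + 21 = 27853 → 1393974/27853
APPEND 6: p_4 = 6·1393974 + 28427 = 8392271, q_4 = 6·27853 + 568 = 167686 → 8392271/167686
APPEND 8: p_5 = 8·8392271 + 1393974 = 68532142, q_5 = 8·167686 + 27853 = 1369341 → 68532142/1369341
APPEND 49: p_6 = 49·68532142 + 8392271 = 3366467229, q_6 = 49·1369341 + 167686 = 67265395 → 3366467229/67265395
APPEND 19: p_7 = 19·3366467229 + 68532142 = 64031409493, q_7 = 19·67265395 + 1369341 = 1279411846 → 64031409493/1279411846
APPEND 9: p_8 = 9·64031409493 + 3366467229 = 579649152666, q_8 = 9·1279411846 + 67265395 = 11581972009 → 579649152666/11581972009
APPEND 6: p_9 = 6·579649152666 + 64031409493 = 3541926325489, q_9 = 6·11581972009 + 1279411846 = 70771243900 → 3541926325489/70771243900
APPEND 47: p_10 = 47·3541926325489 + 579649152666 = 167050186450649, q_10 = 47·70771243900 + 11581972009 = 3337830435309 → 167050186450649/3337830435309

50/1
1393974/27853
8392271/167686
3366467229/67265395
64031409493/1279411846
579649152666/11581972009
3541926325489/70771243900
167050186450649/3337830435309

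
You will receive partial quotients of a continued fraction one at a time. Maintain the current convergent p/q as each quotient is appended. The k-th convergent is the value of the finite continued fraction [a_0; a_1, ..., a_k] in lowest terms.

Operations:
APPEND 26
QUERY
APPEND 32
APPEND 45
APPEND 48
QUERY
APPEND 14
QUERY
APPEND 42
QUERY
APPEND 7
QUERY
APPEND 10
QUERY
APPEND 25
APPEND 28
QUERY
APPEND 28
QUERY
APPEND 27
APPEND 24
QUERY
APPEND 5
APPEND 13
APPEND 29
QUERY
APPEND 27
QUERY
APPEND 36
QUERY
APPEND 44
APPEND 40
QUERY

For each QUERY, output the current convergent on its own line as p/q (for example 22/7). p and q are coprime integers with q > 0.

APPEND 26: p_0 = 26·1 + 0 = 26, q_0 = 26·0 + 1 = 1 → 26/1
APPEND 32: p_1 = 32·26 + 1 = 833, q_1 = 32·1 + 0 = 32 → 833/32
APPEND 45: p_2 = 45·833 + 26 = 37511, q_2 = 45·32 + 1 = 1441 → 37511/1441
APPEND 48: p_3 = 48·37511 + 833 = 1801361, q_3 = 48·1441 + 32 = 69200 → 1801361/69200
APPEND 14: p_4 = 14·1801361 + 37511 = 25256565, q_4 = 14·69200 + 1441 = 970241 → 25256565/970241
APPEND 42: p_5 = 42·25256565 + 1801361 = 1062577091, q_5 = 42·970241 + 69200 = 40819322 → 1062577091/40819322
APPEND 7: p_6 = 7·1062577091 + 25256565 = 7463296202, q_6 = 7·40819322 + 970241 = 286705495 → 7463296202/286705495
APPEND 10: p_7 = 10·7463296202 + 1062577091 = 75695539111, q_7 = 10·286705495 + 40819322 = 2907874272 → 75695539111/2907874272
APPEND 25: p_8 = 25·75695539111 + 7463296202 = 1899851773977, q_8 = 25·2907874272 + 286705495 = 72983562295 → 1899851773977/72983562295
APPEND 28: p_9 = 28·1899851773977 + 75695539111 = 53271545210467, q_9 = 28·72983562295 + 2907874272 = 2046447618532 → 53271545210467/2046447618532
APPEND 28: p_10 = 28·53271545210467 + 1899851773977 = 1493503117667053, q_10 = 28·2046447618532 + 72983562295 = 57373516881191 → 1493503117667053/57373516881191
APPEND 27: p_11 = 27·1493503117667053 + 53271545210467 = 40377855722220898, q_11 = 27·57373516881191 + 2046447618532 = 1551131403410689 → 40377855722220898/1551131403410689
APPEND 24: p_12 = 24·40377855722220898 + 1493503117667053 = 970562040450968605, q_12 = 24·1551131403410689 + 57373516881191 = 37284527198737727 → 970562040450968605/37284527198737727
APPEND 5: p_13 = 5·970562040450968605 + 40377855722220898 = 4893188057977063923, q_13 = 5·37284527198737727 + 1551131403410689 = 187973767397099324 → 4893188057977063923/187973767397099324
APPEND 13: p_14 = 13·4893188057977063923 + 970562040450968605 = 64582006794152799604, q_14 = 13·187973767397099324 + 37284527198737727 = 2480943503361028939 → 64582006794152799604/2480943503361028939
APPEND 29: p_15 = 29·64582006794152799604 + 4893188057977063923 = 1877771385088408252439, q_15 = 29·2480943503361028939 + 187973767397099324 = 72135335364866938555 → 1877771385088408252439/72135335364866938555
APPEND 27: p_16 = 27·1877771385088408252439 + 64582006794152799604 = 50764409404181175615457, q_16 = 27·72135335364866938555 + 2480943503361028939 = 1950134998354768369924 → 50764409404181175615457/1950134998354768369924
APPEND 36: p_17 = 36·50764409404181175615457 + 1877771385088408252439 = 1829396509935610730408891, q_17 = 36·1950134998354768369924 + 72135335364866938555 = 70276995276136528255819 → 1829396509935610730408891/70276995276136528255819
APPEND 44: p_18 = 44·1829396509935610730408891 + 50764409404181175615457 = 80544210846571053313606661, q_18 = 44·70276995276136528255819 + 1950134998354768369924 = 3094137927148362011625960 → 80544210846571053313606661/3094137927148362011625960
APPEND 40: p_19 = 40·80544210846571053313606661 + 1829396509935610730408891 = 3223597830372777743274675331, q_19 = 40·3094137927148362011625960 + 70276995276136528255819 = 123835794081210616993294219 → 3223597830372777743274675331/123835794081210616993294219

26/1
1801361/69200
25256565/970241
1062577091/40819322
7463296202/286705495
75695539111/2907874272
53271545210467/2046447618532
1493503117667053/57373516881191
970562040450968605/37284527198737727
1877771385088408252439/72135335364866938555
50764409404181175615457/1950134998354768369924
1829396509935610730408891/70276995276136528255819
3223597830372777743274675331/123835794081210616993294219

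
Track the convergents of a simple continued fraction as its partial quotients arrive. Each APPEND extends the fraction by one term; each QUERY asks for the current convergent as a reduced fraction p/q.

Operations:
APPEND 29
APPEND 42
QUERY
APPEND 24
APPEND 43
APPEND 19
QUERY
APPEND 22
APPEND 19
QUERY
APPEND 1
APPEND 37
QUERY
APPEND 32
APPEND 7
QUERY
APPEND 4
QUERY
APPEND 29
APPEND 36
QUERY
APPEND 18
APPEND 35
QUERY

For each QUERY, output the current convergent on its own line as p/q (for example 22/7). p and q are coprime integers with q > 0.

APPEND 29: p_0 = 29·1 + 0 = 29, q_0 = 29·0 + 1 = 1 → 29/1
APPEND 42: p_1 = 42·29 + 1 = 1219, q_1 = 42·1 + 0 = 42 → 1219/42
APPEND 24: p_2 = 24·1219 + 29 = 29285, q_2 = 24·42 + 1 = 1009 → 29285/1009
APPEND 43: p_3 = 43·29285 + 1219 = 1260474, q_3 = 43·1009 + 42 = 43429 → 1260474/43429
APPEND 19: p_4 = 19·1260474 + 29285 = 23978291, q_4 = 19·43429 + 1009 = 826160 → 23978291/826160
APPEND 22: p_5 = 22·23978291 + 1260474 = 528782876, q_5 = 22·826160 + 43429 = 18218949 → 528782876/18218949
APPEND 19: p_6 = 19·528782876 + 23978291 = 10070852935, q_6 = 19·18218949 + 826160 = 346986191 → 10070852935/346986191
APPEND 1: p_7 = 1·10070852935 + 528782876 = 10599635811, q_7 = 1·346986191 + 18218949 = 365205140 → 10599635811/365205140
APPEND 37: p_8 = 37·10599635811 + 10070852935 = 402257377942, q_8 = 37·365205140 + 346986191 = 13859576371 → 402257377942/13859576371
APPEND 32: p_9 = 32·402257377942 + 10599635811 = 12882835729955, q_9 = 32·13859576371 + 365205140 = 443871649012 → 12882835729955/443871649012
APPEND 7: p_10 = 7·12882835729955 + 402257377942 = 90582107487627, q_10 = 7·443871649012 + 13859576371 = 3120961119455 → 90582107487627/3120961119455
APPEND 4: p_11 = 4·90582107487627 + 12882835729955 = 375211265680463, q_11 = 4·3120961119455 + 443871649012 = 12927716126832 → 375211265680463/12927716126832
APPEND 29: p_12 = 29·375211265680463 + 90582107487627 = 10971708812221054, q_12 = 29·12927716126832 + 3120961119455 = 378024728797583 → 10971708812221054/378024728797583
APPEND 36: p_13 = 36·10971708812221054 + 375211265680463 = 395356728505638407, q_13 = 36·378024728797583 + 12927716126832 = 13621817952839820 → 395356728505638407/13621817952839820
APPEND 18: p_14 = 18·395356728505638407 + 10971708812221054 = 7127392821913712380, q_14 = 18·13621817952839820 + 378024728797583 = 245570747879914343 → 7127392821913712380/245570747879914343
APPEND 35: p_15 = 35·7127392821913712380 + 395356728505638407 = 249854105495485571707, q_15 = 35·245570747879914343 + 13621817952839820 = 8608597993749841825 → 249854105495485571707/8608597993749841825

1219/42
23978291/826160
10070852935/346986191
402257377942/13859576371
90582107487627/3120961119455
375211265680463/12927716126832
395356728505638407/13621817952839820
249854105495485571707/8608597993749841825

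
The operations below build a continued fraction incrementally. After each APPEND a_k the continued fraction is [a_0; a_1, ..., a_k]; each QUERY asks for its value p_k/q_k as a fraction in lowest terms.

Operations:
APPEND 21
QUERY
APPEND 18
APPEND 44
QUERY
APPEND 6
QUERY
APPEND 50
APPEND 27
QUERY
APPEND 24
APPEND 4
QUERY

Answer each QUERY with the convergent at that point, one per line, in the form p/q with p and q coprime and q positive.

APPEND 21: p_0 = 21·1 + 0 = 21, q_0 = 21·0 + 1 = 1 → 21/1
APPEND 18: p_1 = 18·21 + 1 = 379, q_1 = 18·1 + 0 = 18 → 379/18
APPEND 44: p_2 = 44·379 + 21 = 16697, q_2 = 44·18 + 1 = 793 → 16697/793
APPEND 6: p_3 = 6·16697 + 379 = 100561, q_3 = 6·793 + 18 = 4776 → 100561/4776
APPEND 50: p_4 = 50·100561 + 16697 = 5044747, q_4 = 50·4776 + 793 = 239593 → 5044747/239593
APPEND 27: p_5 = 27·5044747 + 100561 = 136308730, q_5 = 27·239593 + 4776 = 6473787 → 136308730/6473787
APPEND 24: p_6 = 24·136308730 + 5044747 = 3276454267, q_6 = 24·6473787 + 239593 = 155610481 → 3276454267/155610481
APPEND 4: p_7 = 4·3276454267 + 136308730 = 13242125798, q_7 = 4·155610481 + 6473787 = 628915711 → 13242125798/628915711

21/1
16697/793
100561/4776
136308730/6473787
13242125798/628915711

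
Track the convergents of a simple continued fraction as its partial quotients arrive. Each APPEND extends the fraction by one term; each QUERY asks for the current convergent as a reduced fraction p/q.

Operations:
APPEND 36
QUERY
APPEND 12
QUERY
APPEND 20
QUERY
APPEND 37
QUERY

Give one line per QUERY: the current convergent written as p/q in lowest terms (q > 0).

APPEND 36: p_0 = 36·1 + 0 = 36, q_0 = 36·0 + 1 = 1 → 36/1
APPEND 12: p_1 = 12·36 + 1 = 433, q_1 = 12·1 + 0 = 12 → 433/12
APPEND 20: p_2 = 20·433 + 36 = 8696, q_2 = 20·12 + 1 = 241 → 8696/241
APPEND 37: p_3 = 37·8696 + 433 = 322185, q_3 = 37·241 + 12 = 8929 → 322185/8929

36/1
433/12
8696/241
322185/8929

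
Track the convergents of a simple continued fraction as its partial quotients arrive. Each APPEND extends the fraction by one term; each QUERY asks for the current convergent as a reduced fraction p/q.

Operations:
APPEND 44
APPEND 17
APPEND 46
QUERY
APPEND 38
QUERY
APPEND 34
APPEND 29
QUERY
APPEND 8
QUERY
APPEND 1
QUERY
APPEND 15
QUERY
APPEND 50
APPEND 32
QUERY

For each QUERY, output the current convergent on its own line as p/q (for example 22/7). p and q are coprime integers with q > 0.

APPEND 44: p_0 = 44·1 + 0 = 44, q_0 = 44·0 + 1 = 1 → 44/1
APPEND 17: p_1 = 17·44 + 1 = 749, q_1 = 17·1 + 0 = 17 → 749/17
APPEND 46: p_2 = 46·749 + 44 = 34498, q_2 = 46·17 + 1 = 783 → 34498/783
APPEND 38: p_3 = 38·34498 + 749 = 1311673, q_3 = 38·783 + 17 = 29771 → 1311673/29771
APPEND 34: p_4 = 34·1311673 + 34498 = 44631380, q_4 = 34·29771 + 783 = 1012997 → 44631380/1012997
APPEND 29: p_5 = 29·44631380 + 1311673 = 1295621693, q_5 = 29·1012997 + 29771 = 29406684 → 1295621693/29406684
APPEND 8: p_6 = 8·1295621693 + 44631380 = 10409604924, q_6 = 8·29406684 + 1012997 = 236266469 → 10409604924/236266469
APPEND 1: p_7 = 1·10409604924 + 1295621693 = 11705226617, q_7 = 1·236266469 + 29406684 = 265673153 → 11705226617/265673153
APPEND 15: p_8 = 15·11705226617 + 10409604924 = 185988004179, q_8 = 15·265673153 + 236266469 = 4221363764 → 185988004179/4221363764
APPEND 50: p_9 = 50·185988004179 + 11705226617 = 9311105435567, q_9 = 50·4221363764 + 265673153 = 211333861353 → 9311105435567/211333861353
APPEND 32: p_10 = 32·9311105435567 + 185988004179 = 298141361942323, q_10 = 32·211333861353 + 4221363764 = 6766904927060 → 298141361942323/6766904927060

34498/783
1311673/29771
1295621693/29406684
10409604924/236266469
11705226617/265673153
185988004179/4221363764
298141361942323/6766904927060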